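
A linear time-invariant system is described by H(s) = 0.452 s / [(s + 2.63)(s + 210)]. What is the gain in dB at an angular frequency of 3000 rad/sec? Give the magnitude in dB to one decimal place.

|j3000| = 3000
|j3000 + 2.63| = √(3000² + 2.63²) = 3000
|j3000 + 210| = √(3000² + 210²) = 3007
|H(j3000)| = 0.452 × 3000 / (3000 × 3007) = 0.0001503
20 log₁₀(0.0001503) = -76.46 dB

-76.5 dB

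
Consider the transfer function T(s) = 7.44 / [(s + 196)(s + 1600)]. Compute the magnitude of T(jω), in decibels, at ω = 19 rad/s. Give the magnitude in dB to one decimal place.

|j19 + 196| = √(19² + 196²) = 196.9
|j19 + 1600| = √(19² + 1600²) = 1600
|T(j19)| = 7.44 / (196.9 × 1600) = 2.3612e-05
20 log₁₀(2.3612e-05) = -92.54 dB

-92.5 dB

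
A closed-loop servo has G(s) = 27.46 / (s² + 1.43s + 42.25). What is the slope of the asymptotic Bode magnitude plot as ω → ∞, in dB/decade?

-40 dB/decade

With 0 zeros and 2 poles, the high-frequency asymptotic slope is 20 × (0 − 2) = -40 dB/decade.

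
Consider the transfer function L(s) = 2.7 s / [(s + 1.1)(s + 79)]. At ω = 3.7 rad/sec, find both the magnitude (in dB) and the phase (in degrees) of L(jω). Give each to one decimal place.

|L| = -29.7 dB, ∠L = 13.9 deg

|j3.7| = 3.7
|j3.7 + 1.1| = √(3.7² + 1.1²) = 3.86
|j3.7 + 79| = √(3.7² + 79²) = 79.09
|L(j3.7)| = 2.7 × 3.7 / (3.86 × 79.09) = 0.032724
20 log₁₀(0.032724) = -29.70 dB
∠(j3.7) = 90.00°
∠(j3.7 + 1.1) = arctan(3.7/1.1) = 73.44°
∠(j3.7 + 79) = arctan(3.7/79) = 2.68°
∠L(j3.7) = 90.00° − (73.44° + 2.68°) = 13.88°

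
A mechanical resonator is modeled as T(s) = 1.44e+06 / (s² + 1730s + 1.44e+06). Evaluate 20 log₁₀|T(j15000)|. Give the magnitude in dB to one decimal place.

|(j15000)² + 1730(j15000) + 1.44e+06| = |-2.2356e+08 + j2.595e+07| = 2.251e+08
|T(j15000)| = 1.44e+06 / 2.251e+08 = 0.0063983
20 log₁₀(0.0063983) = -43.88 dB

-43.9 dB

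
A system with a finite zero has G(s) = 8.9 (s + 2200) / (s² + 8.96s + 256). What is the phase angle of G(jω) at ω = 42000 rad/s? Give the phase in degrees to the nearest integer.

∠(j42000 + 2200) = arctan(42000/2200) = 87.00°
∠[(j42000)² + 8.96(j42000) + 256] = ∠[-1.764e+09 + j3.7632e+05] = 179.99°
∠G(j42000) = 87.00° − 179.99° = -92.99°

-93 deg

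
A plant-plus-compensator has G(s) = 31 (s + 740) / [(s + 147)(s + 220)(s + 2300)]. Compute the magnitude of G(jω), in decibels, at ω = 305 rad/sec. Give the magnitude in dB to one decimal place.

-81.5 dB

|j305 + 740| = √(305² + 740²) = 800.4
|j305 + 147| = √(305² + 147²) = 338.6
|j305 + 220| = √(305² + 220²) = 376.1
|j305 + 2300| = √(305² + 2300²) = 2320
|G(j305)| = 31 × 800.4 / (338.6 × 376.1 × 2320) = 8.3991e-05
20 log₁₀(8.3991e-05) = -81.52 dB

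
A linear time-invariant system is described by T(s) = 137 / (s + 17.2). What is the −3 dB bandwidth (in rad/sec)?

17.2 rad/sec

For a single-pole low-pass, the −3 dB point is at the pole: ω = 17.2 rad/sec.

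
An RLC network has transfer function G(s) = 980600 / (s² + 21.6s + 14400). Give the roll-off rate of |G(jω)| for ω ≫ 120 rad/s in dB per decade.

With 0 zeros and 2 poles, the high-frequency asymptotic slope is 20 × (0 − 2) = -40 dB/decade.

-40 dB/decade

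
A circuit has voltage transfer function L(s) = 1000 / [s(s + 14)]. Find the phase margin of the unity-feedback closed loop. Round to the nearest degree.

25°

Gain crossover: |L(jω)| = 1 at ω ≈ 30.1 rad/sec.
∠L(j30.1) = −90° − arctan(30.1/14) ≈ -155.07°
PM = 180° + (-155.07°) = 24.93°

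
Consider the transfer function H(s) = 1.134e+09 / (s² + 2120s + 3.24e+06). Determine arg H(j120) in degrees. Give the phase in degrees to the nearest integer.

∠[(j120)² + 2120(j120) + 3.24e+06] = ∠[3.2256e+06 + j2.544e+05] = 4.51°
∠H(j120) = −4.51° = -4.51°

-5 deg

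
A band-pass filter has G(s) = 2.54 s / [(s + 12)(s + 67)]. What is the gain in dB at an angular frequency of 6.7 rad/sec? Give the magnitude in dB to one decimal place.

|j6.7| = 6.7
|j6.7 + 12| = √(6.7² + 12²) = 13.74
|j6.7 + 67| = √(6.7² + 67²) = 67.33
|G(j6.7)| = 2.54 × 6.7 / (13.74 × 67.33) = 0.018389
20 log₁₀(0.018389) = -34.71 dB

-34.7 dB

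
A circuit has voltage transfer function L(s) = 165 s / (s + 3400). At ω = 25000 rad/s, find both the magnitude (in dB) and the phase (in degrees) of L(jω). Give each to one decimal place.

|j25000| = 2.5e+04
|j25000 + 3400| = √(25000² + 3400²) = 2.523e+04
|L(j25000)| = 165 × 2.5e+04 / 2.523e+04 = 163.49
20 log₁₀(163.49) = 44.27 dB
∠(j25000) = 90.00°
∠(j25000 + 3400) = arctan(25000/3400) = 82.26°
∠L(j25000) = 90.00° − 82.26° = 7.74°

|L| = 44.3 dB, ∠L = 7.7°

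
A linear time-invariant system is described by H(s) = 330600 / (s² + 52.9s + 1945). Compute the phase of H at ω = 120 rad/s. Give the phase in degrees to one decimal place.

-153.0 deg

∠[(j120)² + 52.9(j120) + 1945] = ∠[-12455 + j6348] = 152.99°
∠H(j120) = −152.99° = -152.99°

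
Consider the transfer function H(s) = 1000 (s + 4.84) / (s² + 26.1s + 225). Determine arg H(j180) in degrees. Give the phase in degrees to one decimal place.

∠(j180 + 4.84) = arctan(180/4.84) = 88.46°
∠[(j180)² + 26.1(j180) + 225] = ∠[-32175 + j4698] = 171.69°
∠H(j180) = 88.46° − 171.69° = -83.23°

-83.2°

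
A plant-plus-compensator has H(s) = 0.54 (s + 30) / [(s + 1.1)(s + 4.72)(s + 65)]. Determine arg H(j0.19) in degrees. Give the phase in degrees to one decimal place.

∠(j0.19 + 30) = arctan(0.19/30) = 0.36°
∠(j0.19 + 1.1) = arctan(0.19/1.1) = 9.80°
∠(j0.19 + 4.72) = arctan(0.19/4.72) = 2.31°
∠(j0.19 + 65) = arctan(0.19/65) = 0.17°
∠H(j0.19) = 0.36° − (9.80° + 2.31° + 0.17°) = -11.91°

-11.9°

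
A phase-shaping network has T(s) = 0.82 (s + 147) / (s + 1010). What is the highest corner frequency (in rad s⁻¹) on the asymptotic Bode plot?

Break frequencies occur at each pole and zero magnitude: 147 rad s⁻¹, 1010 rad s⁻¹.
The highest is 1010 rad s⁻¹.

1010 rad s⁻¹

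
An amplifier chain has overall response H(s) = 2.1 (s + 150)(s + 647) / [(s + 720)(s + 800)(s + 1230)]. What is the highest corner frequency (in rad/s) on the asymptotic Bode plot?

Break frequencies occur at each pole and zero magnitude: 150 rad/s, 647 rad/s, 720 rad/s, 800 rad/s, 1230 rad/s.
The highest is 1230 rad/s.

1230 rad/s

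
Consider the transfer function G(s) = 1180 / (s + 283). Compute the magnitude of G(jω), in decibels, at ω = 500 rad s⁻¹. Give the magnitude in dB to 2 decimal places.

6.25 dB

|j500 + 283| = √(500² + 283²) = 574.5
|G(j500)| = 1180 / 574.5 = 2.0538
20 log₁₀(2.0538) = 6.251 dB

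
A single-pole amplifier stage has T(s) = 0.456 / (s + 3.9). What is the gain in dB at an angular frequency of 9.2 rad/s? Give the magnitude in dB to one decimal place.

-26.8 dB

|j9.2 + 3.9| = √(9.2² + 3.9²) = 9.992
|T(j9.2)| = 0.456 / 9.992 = 0.045634
20 log₁₀(0.045634) = -26.81 dB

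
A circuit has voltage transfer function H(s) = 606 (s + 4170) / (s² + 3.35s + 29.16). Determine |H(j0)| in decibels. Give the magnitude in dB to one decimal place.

98.8 dB

H(0) = 606 × 4170 / 29.16 = 86660
20 log₁₀(86660) = 98.76 dB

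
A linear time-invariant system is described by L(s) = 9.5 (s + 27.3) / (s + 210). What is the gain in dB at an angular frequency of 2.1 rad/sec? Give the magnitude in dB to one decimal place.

|j2.1 + 27.3| = √(2.1² + 27.3²) = 27.38
|j2.1 + 210| = √(2.1² + 210²) = 210
|L(j2.1)| = 9.5 × 27.38 / 210 = 1.2386
20 log₁₀(1.2386) = 1.86 dB

1.9 dB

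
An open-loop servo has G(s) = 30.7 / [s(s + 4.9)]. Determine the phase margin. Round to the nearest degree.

47°

Gain crossover: |G(jω)| = 1 at ω ≈ 4.58 rad s⁻¹.
∠G(j4.58) = −90° − arctan(4.58/4.9) ≈ -133.05°
PM = 180° + (-133.05°) = 46.95°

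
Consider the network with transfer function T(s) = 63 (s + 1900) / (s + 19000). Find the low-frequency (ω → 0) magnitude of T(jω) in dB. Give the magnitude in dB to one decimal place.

T(0) = 63 × 1900 / 19000 = 6.3
20 log₁₀(6.3) = 15.99 dB

16.0 dB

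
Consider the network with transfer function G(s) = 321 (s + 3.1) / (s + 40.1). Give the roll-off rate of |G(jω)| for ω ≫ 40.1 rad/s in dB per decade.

With 1 zero and 1 pole, the high-frequency asymptotic slope is 20 × (1 − 1) = 0 dB/decade.

0 dB/decade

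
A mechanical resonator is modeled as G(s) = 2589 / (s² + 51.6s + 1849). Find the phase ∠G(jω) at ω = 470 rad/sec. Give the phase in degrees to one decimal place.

-173.7°

∠[(j470)² + 51.6(j470) + 1849] = ∠[-2.1905e+05 + j24252] = 173.68°
∠G(j470) = −173.68° = -173.68°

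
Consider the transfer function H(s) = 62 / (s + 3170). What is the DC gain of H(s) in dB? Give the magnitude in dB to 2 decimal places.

H(0) = 62 / 3170 = 0.019558
20 log₁₀(0.019558) = -34.173 dB

-34.17 dB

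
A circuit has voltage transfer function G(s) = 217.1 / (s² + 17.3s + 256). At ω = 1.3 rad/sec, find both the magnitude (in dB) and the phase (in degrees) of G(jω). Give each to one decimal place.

|(j1.3)² + 17.3(j1.3) + 256| = |254.31 + j22.49| = 255.3
|G(j1.3)| = 217.1 / 255.3 = 0.85036
20 log₁₀(0.85036) = -1.41 dB
∠[(j1.3)² + 17.3(j1.3) + 256] = ∠[254.31 + j22.49] = 5.05°
∠G(j1.3) = −5.05° = -5.05°

|G| = -1.4 dB, ∠G = -5.1 deg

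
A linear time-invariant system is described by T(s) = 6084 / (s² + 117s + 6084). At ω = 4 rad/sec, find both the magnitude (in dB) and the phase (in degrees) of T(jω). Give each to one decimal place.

|(j4)² + 117(j4) + 6084| = |6068 + j468| = 6086
|T(j4)| = 6084 / 6086 = 0.99967
20 log₁₀(0.99967) = -0.00 dB
∠[(j4)² + 117(j4) + 6084] = ∠[6068 + j468] = 4.41°
∠T(j4) = −4.41° = -4.41°

|T| = -0.0 dB, ∠T = -4.4°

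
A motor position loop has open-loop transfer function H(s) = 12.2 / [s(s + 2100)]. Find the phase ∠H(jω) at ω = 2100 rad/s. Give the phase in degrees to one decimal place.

∠(j2100 + 2100) = arctan(2100/2100) = 45.00°
∠(j2100) = 90.00°
∠H(j2100) = − (45.00° + 90.00°) = -135.00°

-135.0 deg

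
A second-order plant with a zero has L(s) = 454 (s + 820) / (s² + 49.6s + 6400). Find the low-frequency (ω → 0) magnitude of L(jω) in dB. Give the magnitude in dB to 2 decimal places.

L(0) = 454 × 820 / 6400 = 58.169
20 log₁₀(58.169) = 35.294 dB

35.29 dB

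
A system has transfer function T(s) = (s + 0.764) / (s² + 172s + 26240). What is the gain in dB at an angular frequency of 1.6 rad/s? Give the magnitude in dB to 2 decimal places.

-83.40 dB

|j1.6 + 0.764| = √(1.6² + 0.764²) = 1.773
|(j1.6)² + 172(j1.6) + 26240| = |26237 + j275.2| = 2.624e+04
|T(j1.6)| = 1 × 1.773 / 2.624e+04 = 6.7573e-05
20 log₁₀(6.7573e-05) = -83.405 dB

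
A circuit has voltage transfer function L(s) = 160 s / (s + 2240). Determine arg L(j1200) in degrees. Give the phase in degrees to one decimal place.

61.8°

∠(j1200) = 90.00°
∠(j1200 + 2240) = arctan(1200/2240) = 28.18°
∠L(j1200) = 90.00° − 28.18° = 61.82°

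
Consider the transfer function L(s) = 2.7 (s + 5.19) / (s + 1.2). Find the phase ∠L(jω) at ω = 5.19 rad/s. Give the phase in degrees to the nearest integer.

-32°

∠(j5.19 + 5.19) = arctan(5.19/5.19) = 45.00°
∠(j5.19 + 1.2) = arctan(5.19/1.2) = 76.98°
∠L(j5.19) = 45.00° − 76.98° = -31.98°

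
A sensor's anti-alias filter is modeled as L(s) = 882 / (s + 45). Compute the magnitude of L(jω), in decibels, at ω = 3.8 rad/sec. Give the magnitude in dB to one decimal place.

|j3.8 + 45| = √(3.8² + 45²) = 45.16
|L(j3.8)| = 882 / 45.16 = 19.53
20 log₁₀(19.53) = 25.81 dB

25.8 dB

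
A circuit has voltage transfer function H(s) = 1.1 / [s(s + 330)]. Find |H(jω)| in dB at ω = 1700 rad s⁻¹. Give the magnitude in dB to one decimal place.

|j1700 + 330| = √(1700² + 330²) = 1732
|j1700| = 1700
|H(j1700)| = 1.1 / (1732 × 1700) = 3.7365e-07
20 log₁₀(3.7365e-07) = -128.55 dB

-128.6 dB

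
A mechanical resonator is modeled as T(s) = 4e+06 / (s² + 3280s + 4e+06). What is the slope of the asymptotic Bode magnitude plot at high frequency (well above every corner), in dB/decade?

-40 dB/decade

With 0 zeros and 2 poles, the high-frequency asymptotic slope is 20 × (0 − 2) = -40 dB/decade.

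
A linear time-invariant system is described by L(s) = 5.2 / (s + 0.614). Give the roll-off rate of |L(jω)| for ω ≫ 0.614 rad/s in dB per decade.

With 0 zeros and 1 pole, the high-frequency asymptotic slope is 20 × (0 − 1) = -20 dB/decade.

-20 dB/decade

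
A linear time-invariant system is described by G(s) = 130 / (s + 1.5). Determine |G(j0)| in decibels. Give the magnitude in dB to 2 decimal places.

38.76 dB

G(0) = 130 / 1.5 = 86.667
20 log₁₀(86.667) = 38.757 dB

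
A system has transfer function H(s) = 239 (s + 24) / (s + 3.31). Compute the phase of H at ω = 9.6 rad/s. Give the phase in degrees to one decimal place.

-49.2°

∠(j9.6 + 24) = arctan(9.6/24) = 21.80°
∠(j9.6 + 3.31) = arctan(9.6/3.31) = 70.98°
∠H(j9.6) = 21.80° − 70.98° = -49.17°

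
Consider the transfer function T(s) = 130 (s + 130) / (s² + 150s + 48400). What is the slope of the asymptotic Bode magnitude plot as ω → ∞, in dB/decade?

-20 dB/decade

With 1 zero and 2 poles, the high-frequency asymptotic slope is 20 × (1 − 2) = -20 dB/decade.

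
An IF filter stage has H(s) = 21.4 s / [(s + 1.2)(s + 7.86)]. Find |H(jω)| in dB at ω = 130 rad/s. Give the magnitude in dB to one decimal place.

|j130| = 130
|j130 + 1.2| = √(130² + 1.2²) = 130
|j130 + 7.86| = √(130² + 7.86²) = 130.2
|H(j130)| = 21.4 × 130 / (130 × 130.2) = 0.16431
20 log₁₀(0.16431) = -15.69 dB

-15.7 dB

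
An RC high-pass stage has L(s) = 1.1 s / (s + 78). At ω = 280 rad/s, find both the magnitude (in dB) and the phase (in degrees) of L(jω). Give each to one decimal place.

|L| = 0.5 dB, ∠L = 15.6°

|j280| = 280
|j280 + 78| = √(280² + 78²) = 290.7
|L(j280)| = 1.1 × 280 / 290.7 = 1.0597
20 log₁₀(1.0597) = 0.50 dB
∠(j280) = 90.00°
∠(j280 + 78) = arctan(280/78) = 74.43°
∠L(j280) = 90.00° − 74.43° = 15.57°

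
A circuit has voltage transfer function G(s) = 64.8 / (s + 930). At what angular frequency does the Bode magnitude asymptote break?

The single real pole at s = −930 gives a corner at ω = 930 rad/s.

930 rad/s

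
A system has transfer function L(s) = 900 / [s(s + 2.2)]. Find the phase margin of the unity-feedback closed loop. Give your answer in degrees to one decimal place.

4.2°

Gain crossover: |L(jω)| = 1 at ω ≈ 30 rad/sec.
∠L(j30) = −90° − arctan(30/2.2) ≈ -175.80°
PM = 180° + (-175.80°) = 4.20°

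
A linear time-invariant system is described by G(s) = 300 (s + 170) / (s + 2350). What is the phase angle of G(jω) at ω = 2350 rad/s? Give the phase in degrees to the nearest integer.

∠(j2350 + 170) = arctan(2350/170) = 85.86°
∠(j2350 + 2350) = arctan(2350/2350) = 45.00°
∠G(j2350) = 85.86° − 45.00° = 40.86°

41 deg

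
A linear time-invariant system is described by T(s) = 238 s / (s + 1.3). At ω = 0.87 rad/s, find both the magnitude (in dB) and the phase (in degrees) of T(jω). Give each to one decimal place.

|T| = 42.4 dB, ∠T = 56.2°

|j0.87| = 0.87
|j0.87 + 1.3| = √(0.87² + 1.3²) = 1.564
|T(j0.87)| = 238 × 0.87 / 1.564 = 132.37
20 log₁₀(132.37) = 42.44 dB
∠(j0.87) = 90.00°
∠(j0.87 + 1.3) = arctan(0.87/1.3) = 33.79°
∠T(j0.87) = 90.00° − 33.79° = 56.21°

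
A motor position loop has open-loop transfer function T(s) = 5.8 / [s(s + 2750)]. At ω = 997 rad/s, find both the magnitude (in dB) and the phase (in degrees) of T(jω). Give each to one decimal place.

|j997 + 2750| = √(997² + 2750²) = 2925
|j997| = 997
|T(j997)| = 5.8 / (2925 × 997) = 1.9888e-06
20 log₁₀(1.9888e-06) = -114.03 dB
∠(j997 + 2750) = arctan(997/2750) = 19.93°
∠(j997) = 90.00°
∠T(j997) = − (19.93° + 90.00°) = -109.93°

|T| = -114.0 dB, ∠T = -109.9°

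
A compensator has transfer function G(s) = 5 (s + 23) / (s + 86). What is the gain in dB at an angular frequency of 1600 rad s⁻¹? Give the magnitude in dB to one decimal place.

14.0 dB

|j1600 + 23| = √(1600² + 23²) = 1600
|j1600 + 86| = √(1600² + 86²) = 1602
|G(j1600)| = 5 × 1600 / 1602 = 4.9933
20 log₁₀(4.9933) = 13.97 dB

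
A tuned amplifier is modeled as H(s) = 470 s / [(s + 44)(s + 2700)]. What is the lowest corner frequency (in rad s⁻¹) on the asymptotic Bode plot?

Break frequencies occur at each pole and zero magnitude: 44 rad s⁻¹, 2700 rad s⁻¹.
The lowest is 44 rad s⁻¹.

44 rad s⁻¹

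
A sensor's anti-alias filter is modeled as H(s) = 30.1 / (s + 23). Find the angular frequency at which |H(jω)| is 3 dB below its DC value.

23 rad/s

For a single-pole low-pass, the −3 dB point is at the pole: ω = 23 rad/s.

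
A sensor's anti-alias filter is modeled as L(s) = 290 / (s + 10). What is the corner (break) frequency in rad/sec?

The single real pole at s = −10 gives a corner at ω = 10 rad/sec.

10 rad/sec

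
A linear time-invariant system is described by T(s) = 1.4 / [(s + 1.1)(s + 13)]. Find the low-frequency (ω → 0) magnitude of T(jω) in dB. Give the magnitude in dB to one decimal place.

T(0) = 1.4 / (1.1 × 13) = 0.097902
20 log₁₀(0.097902) = -20.18 dB

-20.2 dB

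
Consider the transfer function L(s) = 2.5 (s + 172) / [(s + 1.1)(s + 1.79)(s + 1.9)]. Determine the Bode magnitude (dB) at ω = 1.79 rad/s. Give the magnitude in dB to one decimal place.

29.8 dB

|j1.79 + 172| = √(1.79² + 172²) = 172
|j1.79 + 1.1| = √(1.79² + 1.1²) = 2.101
|j1.79 + 1.79| = √(1.79² + 1.79²) = 2.531
|j1.79 + 1.9| = √(1.79² + 1.9²) = 2.61
|L(j1.79)| = 2.5 × 172 / (2.101 × 2.531 × 2.61) = 30.974
20 log₁₀(30.974) = 29.82 dB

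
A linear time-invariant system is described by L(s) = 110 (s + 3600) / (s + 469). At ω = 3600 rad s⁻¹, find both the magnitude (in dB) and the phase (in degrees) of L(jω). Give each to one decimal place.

|L| = 43.8 dB, ∠L = -37.6°

|j3600 + 3600| = √(3600² + 3600²) = 5091
|j3600 + 469| = √(3600² + 469²) = 3630
|L(j3600)| = 110 × 5091 / 3630 = 154.26
20 log₁₀(154.26) = 43.77 dB
∠(j3600 + 3600) = arctan(3600/3600) = 45.00°
∠(j3600 + 469) = arctan(3600/469) = 82.58°
∠L(j3600) = 45.00° − 82.58° = -37.58°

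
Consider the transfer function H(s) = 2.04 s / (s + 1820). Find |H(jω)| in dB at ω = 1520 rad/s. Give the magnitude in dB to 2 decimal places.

2.33 dB

|j1520| = 1520
|j1520 + 1820| = √(1520² + 1820²) = 2371
|H(j1520)| = 2.04 × 1520 / 2371 = 1.3077
20 log₁₀(1.3077) = 2.330 dB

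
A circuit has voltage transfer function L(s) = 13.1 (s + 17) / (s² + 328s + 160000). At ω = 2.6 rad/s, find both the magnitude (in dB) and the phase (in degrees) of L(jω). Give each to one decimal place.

|j2.6 + 17| = √(2.6² + 17²) = 17.2
|(j2.6)² + 328(j2.6) + 160000| = |1.5999e+05 + j852.8| = 1.6e+05
|L(j2.6)| = 13.1 × 17.2 / 1.6e+05 = 0.0014081
20 log₁₀(0.0014081) = -57.03 dB
∠(j2.6 + 17) = arctan(2.6/17) = 8.70°
∠[(j2.6)² + 328(j2.6) + 160000] = ∠[1.5999e+05 + j852.8] = 0.31°
∠L(j2.6) = 8.70° − 0.31° = 8.39°

|L| = -57.0 dB, ∠L = 8.4 deg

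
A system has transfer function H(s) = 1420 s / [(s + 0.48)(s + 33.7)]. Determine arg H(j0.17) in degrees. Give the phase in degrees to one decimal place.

∠(j0.17) = 90.00°
∠(j0.17 + 0.48) = arctan(0.17/0.48) = 19.50°
∠(j0.17 + 33.7) = arctan(0.17/33.7) = 0.29°
∠H(j0.17) = 90.00° − (19.50° + 0.29°) = 70.21°

70.2°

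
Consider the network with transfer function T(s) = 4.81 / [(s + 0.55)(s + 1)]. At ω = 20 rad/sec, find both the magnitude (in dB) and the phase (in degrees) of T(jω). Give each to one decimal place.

|T| = -38.4 dB, ∠T = -175.6 deg

|j20 + 0.55| = √(20² + 0.55²) = 20.01
|j20 + 1| = √(20² + 1²) = 20.02
|T(j20)| = 4.81 / (20.01 × 20.02) = 0.012005
20 log₁₀(0.012005) = -38.41 dB
∠(j20 + 0.55) = arctan(20/0.55) = 88.42°
∠(j20 + 1) = arctan(20/1) = 87.14°
∠T(j20) = − (88.42° + 87.14°) = -175.56°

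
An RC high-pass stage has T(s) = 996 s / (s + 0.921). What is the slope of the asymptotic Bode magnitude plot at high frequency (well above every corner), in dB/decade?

0 dB/decade

With 1 zero and 1 pole, the high-frequency asymptotic slope is 20 × (1 − 1) = 0 dB/decade.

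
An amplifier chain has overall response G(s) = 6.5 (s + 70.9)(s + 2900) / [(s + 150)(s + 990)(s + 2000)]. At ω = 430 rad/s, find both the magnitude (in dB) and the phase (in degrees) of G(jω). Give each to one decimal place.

|j430 + 70.9| = √(430² + 70.9²) = 435.8
|j430 + 2900| = √(430² + 2900²) = 2932
|j430 + 150| = √(430² + 150²) = 455.4
|j430 + 990| = √(430² + 990²) = 1079
|j430 + 2000| = √(430² + 2000²) = 2046
|G(j430)| = 6.5 × 435.8 × 2932 / (455.4 × 1079 × 2046) = 0.0082588
20 log₁₀(0.0082588) = -41.66 dB
∠(j430 + 70.9) = arctan(430/70.9) = 80.64°
∠(j430 + 2900) = arctan(430/2900) = 8.43°
∠(j430 + 150) = arctan(430/150) = 70.77°
∠(j430 + 990) = arctan(430/990) = 23.48°
∠(j430 + 2000) = arctan(430/2000) = 12.13°
∠G(j430) = 80.64° + 8.43° − (70.77° + 23.48° + 12.13°) = -17.31°

|G| = -41.7 dB, ∠G = -17.3°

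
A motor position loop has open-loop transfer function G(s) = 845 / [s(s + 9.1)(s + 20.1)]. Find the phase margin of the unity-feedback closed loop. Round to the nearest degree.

Gain crossover: |G(jω)| = 1 at ω ≈ 4.12 rad/s.
∠G(j4.12) = −90° − arctan(4.12/9.1) − arctan(4.12/20.1) ≈ -125.96°
PM = 180° + (-125.96°) = 54.04°

54 deg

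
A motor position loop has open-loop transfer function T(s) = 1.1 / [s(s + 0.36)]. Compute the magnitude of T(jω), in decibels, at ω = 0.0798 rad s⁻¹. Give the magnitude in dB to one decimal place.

31.5 dB

|j0.0798 + 0.36| = √(0.0798² + 0.36²) = 0.3687
|j0.0798| = 0.0798
|T(j0.0798)| = 1.1 / (0.3687 × 0.0798) = 37.383
20 log₁₀(37.383) = 31.45 dB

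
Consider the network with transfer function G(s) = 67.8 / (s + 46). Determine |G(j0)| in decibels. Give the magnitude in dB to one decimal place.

3.4 dB

G(0) = 67.8 / 46 = 1.4739
20 log₁₀(1.4739) = 3.37 dB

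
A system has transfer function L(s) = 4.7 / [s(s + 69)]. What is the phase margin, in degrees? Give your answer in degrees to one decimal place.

89.9 deg

Gain crossover: |L(jω)| = 1 at ω ≈ 0.0681 rad/s.
∠L(j0.0681) = −90° − arctan(0.0681/69) ≈ -90.06°
PM = 180° + (-90.06°) = 89.94°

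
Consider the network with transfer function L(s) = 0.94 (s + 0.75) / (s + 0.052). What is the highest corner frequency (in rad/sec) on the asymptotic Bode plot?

Break frequencies occur at each pole and zero magnitude: 0.052 rad/sec, 0.75 rad/sec.
The highest is 0.75 rad/sec.

0.75 rad/sec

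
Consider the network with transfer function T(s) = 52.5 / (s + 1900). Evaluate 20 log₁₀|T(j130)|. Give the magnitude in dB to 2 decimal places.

-31.19 dB

|j130 + 1900| = √(130² + 1900²) = 1904
|T(j130)| = 52.5 / 1904 = 0.027567
20 log₁₀(0.027567) = -31.192 dB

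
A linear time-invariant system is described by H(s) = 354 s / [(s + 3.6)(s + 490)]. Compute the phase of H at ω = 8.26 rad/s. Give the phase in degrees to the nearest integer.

∠(j8.26) = 90.00°
∠(j8.26 + 3.6) = arctan(8.26/3.6) = 66.45°
∠(j8.26 + 490) = arctan(8.26/490) = 0.97°
∠H(j8.26) = 90.00° − (66.45° + 0.97°) = 22.58°

23°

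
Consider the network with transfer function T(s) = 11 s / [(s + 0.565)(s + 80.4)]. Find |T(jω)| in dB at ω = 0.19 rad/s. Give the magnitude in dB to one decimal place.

-27.2 dB

|j0.19| = 0.19
|j0.19 + 0.565| = √(0.19² + 0.565²) = 0.5961
|j0.19 + 80.4| = √(0.19² + 80.4²) = 80.4
|T(j0.19)| = 11 × 0.19 / (0.5961 × 80.4) = 0.043609
20 log₁₀(0.043609) = -27.21 dB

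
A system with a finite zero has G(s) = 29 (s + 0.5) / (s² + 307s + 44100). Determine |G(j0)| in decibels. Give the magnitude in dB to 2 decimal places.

-69.66 dB

G(0) = 29 × 0.5 / 44100 = 0.0003288
20 log₁₀(0.0003288) = -69.661 dB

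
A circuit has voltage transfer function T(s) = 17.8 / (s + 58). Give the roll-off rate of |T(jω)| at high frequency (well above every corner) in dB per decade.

-20 dB/decade

With 0 zeros and 1 pole, the high-frequency asymptotic slope is 20 × (0 − 1) = -20 dB/decade.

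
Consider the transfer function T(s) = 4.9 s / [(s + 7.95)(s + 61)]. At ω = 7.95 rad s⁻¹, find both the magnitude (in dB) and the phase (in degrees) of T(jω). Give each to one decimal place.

|j7.95| = 7.95
|j7.95 + 7.95| = √(7.95² + 7.95²) = 11.24
|j7.95 + 61| = √(7.95² + 61²) = 61.52
|T(j7.95)| = 4.9 × 7.95 / (11.24 × 61.52) = 0.056324
20 log₁₀(0.056324) = -24.99 dB
∠(j7.95) = 90.00°
∠(j7.95 + 7.95) = arctan(7.95/7.95) = 45.00°
∠(j7.95 + 61) = arctan(7.95/61) = 7.43°
∠T(j7.95) = 90.00° − (45.00° + 7.43°) = 37.57°

|T| = -25.0 dB, ∠T = 37.6°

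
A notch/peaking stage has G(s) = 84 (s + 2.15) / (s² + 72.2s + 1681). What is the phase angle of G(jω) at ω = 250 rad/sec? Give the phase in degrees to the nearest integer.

∠(j250 + 2.15) = arctan(250/2.15) = 89.51°
∠[(j250)² + 72.2(j250) + 1681] = ∠[-60819 + j18050] = 163.47°
∠G(j250) = 89.51° − 163.47° = -73.96°

-74°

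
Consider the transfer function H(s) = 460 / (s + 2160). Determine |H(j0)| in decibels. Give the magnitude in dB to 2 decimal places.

-13.43 dB

H(0) = 460 / 2160 = 0.21296
20 log₁₀(0.21296) = -13.434 dB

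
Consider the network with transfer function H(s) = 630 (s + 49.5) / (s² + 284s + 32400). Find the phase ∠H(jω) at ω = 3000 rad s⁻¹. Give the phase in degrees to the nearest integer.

-86°

∠(j3000 + 49.5) = arctan(3000/49.5) = 89.05°
∠[(j3000)² + 284(j3000) + 32400] = ∠[-8.9676e+06 + j8.52e+05] = 174.57°
∠H(j3000) = 89.05° − 174.57° = -85.52°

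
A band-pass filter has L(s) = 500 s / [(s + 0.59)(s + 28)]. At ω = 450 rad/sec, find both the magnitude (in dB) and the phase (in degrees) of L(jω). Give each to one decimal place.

|j450| = 450
|j450 + 0.59| = √(450² + 0.59²) = 450
|j450 + 28| = √(450² + 28²) = 450.9
|L(j450)| = 500 × 450 / (450 × 450.9) = 1.109
20 log₁₀(1.109) = 0.90 dB
∠(j450) = 90.00°
∠(j450 + 0.59) = arctan(450/0.59) = 89.92°
∠(j450 + 28) = arctan(450/28) = 86.44°
∠L(j450) = 90.00° − (89.92° + 86.44°) = -86.36°

|L| = 0.9 dB, ∠L = -86.4°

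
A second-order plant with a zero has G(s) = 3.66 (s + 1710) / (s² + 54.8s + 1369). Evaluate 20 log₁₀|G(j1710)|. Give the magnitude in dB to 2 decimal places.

-50.38 dB

|j1710 + 1710| = √(1710² + 1710²) = 2418
|(j1710)² + 54.8(j1710) + 1369| = |-2.9227e+06 + j93708| = 2.924e+06
|G(j1710)| = 3.66 × 2418 / 2.924e+06 = 0.0030268
20 log₁₀(0.0030268) = -50.380 dB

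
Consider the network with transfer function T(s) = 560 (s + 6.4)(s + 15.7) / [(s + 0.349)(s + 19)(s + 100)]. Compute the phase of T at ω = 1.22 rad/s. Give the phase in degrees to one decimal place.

∠(j1.22 + 6.4) = arctan(1.22/6.4) = 10.79°
∠(j1.22 + 15.7) = arctan(1.22/15.7) = 4.44°
∠(j1.22 + 0.349) = arctan(1.22/0.349) = 74.04°
∠(j1.22 + 19) = arctan(1.22/19) = 3.67°
∠(j1.22 + 100) = arctan(1.22/100) = 0.70°
∠T(j1.22) = 10.79° + 4.44° − (74.04° + 3.67° + 0.70°) = -63.17°

-63.2°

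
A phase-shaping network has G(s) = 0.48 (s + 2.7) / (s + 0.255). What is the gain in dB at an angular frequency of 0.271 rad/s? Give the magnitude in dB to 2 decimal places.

10.88 dB

|j0.271 + 2.7| = √(0.271² + 2.7²) = 2.714
|j0.271 + 0.255| = √(0.271² + 0.255²) = 0.3721
|G(j0.271)| = 0.48 × 2.714 / 0.3721 = 3.5003
20 log₁₀(3.5003) = 10.882 dB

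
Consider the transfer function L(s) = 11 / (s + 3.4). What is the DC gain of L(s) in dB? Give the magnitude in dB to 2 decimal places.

L(0) = 11 / 3.4 = 3.2353
20 log₁₀(3.2353) = 10.198 dB

10.20 dB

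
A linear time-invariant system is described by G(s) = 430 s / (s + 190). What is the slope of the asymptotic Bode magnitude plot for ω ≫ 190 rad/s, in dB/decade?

0 dB/decade

With 1 zero and 1 pole, the high-frequency asymptotic slope is 20 × (1 − 1) = 0 dB/decade.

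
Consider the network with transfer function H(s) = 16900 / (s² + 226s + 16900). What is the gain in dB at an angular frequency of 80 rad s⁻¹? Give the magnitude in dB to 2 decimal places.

-1.85 dB

|(j80)² + 226(j80) + 16900| = |10500 + j18080| = 2.091e+04
|H(j80)| = 16900 / 2.091e+04 = 0.80831
20 log₁₀(0.80831) = -1.848 dB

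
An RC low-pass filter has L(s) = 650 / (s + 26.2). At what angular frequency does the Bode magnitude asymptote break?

The single real pole at s = −26.2 gives a corner at ω = 26.2 rad/s.

26.2 rad/s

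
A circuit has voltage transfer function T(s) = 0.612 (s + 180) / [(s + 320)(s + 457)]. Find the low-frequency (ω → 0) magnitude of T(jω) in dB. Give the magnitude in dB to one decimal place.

-62.5 dB

T(0) = 0.612 × 180 / (320 × 457) = 0.00075328
20 log₁₀(0.00075328) = -62.46 dB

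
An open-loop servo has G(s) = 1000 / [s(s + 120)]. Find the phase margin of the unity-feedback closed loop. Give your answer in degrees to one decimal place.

Gain crossover: |G(jω)| = 1 at ω ≈ 8.31 rad/s.
∠G(j8.31) = −90° − arctan(8.31/120) ≈ -93.96°
PM = 180° + (-93.96°) = 86.04°

86.0 deg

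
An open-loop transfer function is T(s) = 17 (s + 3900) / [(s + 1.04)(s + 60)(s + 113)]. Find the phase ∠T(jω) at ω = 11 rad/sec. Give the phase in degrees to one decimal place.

∠(j11 + 3900) = arctan(11/3900) = 0.16°
∠(j11 + 1.04) = arctan(11/1.04) = 84.60°
∠(j11 + 60) = arctan(11/60) = 10.39°
∠(j11 + 113) = arctan(11/113) = 5.56°
∠T(j11) = 0.16° − (84.60° + 10.39° + 5.56°) = -100.39°

-100.4°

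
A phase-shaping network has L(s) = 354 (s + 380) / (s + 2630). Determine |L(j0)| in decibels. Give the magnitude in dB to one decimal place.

L(0) = 354 × 380 / 2630 = 51.148
20 log₁₀(51.148) = 34.18 dB

34.2 dB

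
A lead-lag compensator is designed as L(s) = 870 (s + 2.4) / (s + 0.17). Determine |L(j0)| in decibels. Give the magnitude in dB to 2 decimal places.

L(0) = 870 × 2.4 / 0.17 = 12282
20 log₁₀(12282) = 81.786 dB

81.79 dB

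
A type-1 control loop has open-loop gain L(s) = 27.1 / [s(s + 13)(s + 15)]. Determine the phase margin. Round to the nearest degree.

Gain crossover: |L(jω)| = 1 at ω ≈ 0.139 rad/s.
∠L(j0.139) = −90° − arctan(0.139/13) − arctan(0.139/15) ≈ -91.14°
PM = 180° + (-91.14°) = 88.86°

89 deg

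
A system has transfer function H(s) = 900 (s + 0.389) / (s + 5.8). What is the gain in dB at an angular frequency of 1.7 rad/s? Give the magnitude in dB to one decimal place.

|j1.7 + 0.389| = √(1.7² + 0.389²) = 1.744
|j1.7 + 5.8| = √(1.7² + 5.8²) = 6.044
|H(j1.7)| = 900 × 1.744 / 6.044 = 259.69
20 log₁₀(259.69) = 48.29 dB

48.3 dB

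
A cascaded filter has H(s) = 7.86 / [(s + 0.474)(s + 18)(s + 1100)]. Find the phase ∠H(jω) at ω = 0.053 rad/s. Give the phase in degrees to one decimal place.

-6.6°

∠(j0.053 + 0.474) = arctan(0.053/0.474) = 6.38°
∠(j0.053 + 18) = arctan(0.053/18) = 0.17°
∠(j0.053 + 1100) = arctan(0.053/1100) = 0.00°
∠H(j0.053) = − (6.38° + 0.17° + 0.00°) = -6.55°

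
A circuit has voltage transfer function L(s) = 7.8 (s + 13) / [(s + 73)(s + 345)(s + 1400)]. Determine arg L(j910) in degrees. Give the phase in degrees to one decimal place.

-98.5 deg

∠(j910 + 13) = arctan(910/13) = 89.18°
∠(j910 + 73) = arctan(910/73) = 85.41°
∠(j910 + 345) = arctan(910/345) = 69.24°
∠(j910 + 1400) = arctan(910/1400) = 33.02°
∠L(j910) = 89.18° − (85.41° + 69.24° + 33.02°) = -98.49°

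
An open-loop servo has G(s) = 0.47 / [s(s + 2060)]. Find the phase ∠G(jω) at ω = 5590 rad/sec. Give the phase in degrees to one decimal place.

-159.8°

∠(j5590 + 2060) = arctan(5590/2060) = 69.77°
∠(j5590) = 90.00°
∠G(j5590) = − (69.77° + 90.00°) = -159.77°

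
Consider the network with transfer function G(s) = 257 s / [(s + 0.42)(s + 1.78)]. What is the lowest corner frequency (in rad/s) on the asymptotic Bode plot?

0.42 rad/s

Break frequencies occur at each pole and zero magnitude: 0.42 rad/s, 1.78 rad/s.
The lowest is 0.42 rad/s.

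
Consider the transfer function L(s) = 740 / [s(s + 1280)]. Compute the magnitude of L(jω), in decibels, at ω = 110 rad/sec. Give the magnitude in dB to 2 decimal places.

|j110 + 1280| = √(110² + 1280²) = 1285
|j110| = 110
|L(j110)| = 740 / (1285 × 110) = 0.0052364
20 log₁₀(0.0052364) = -45.619 dB

-45.62 dB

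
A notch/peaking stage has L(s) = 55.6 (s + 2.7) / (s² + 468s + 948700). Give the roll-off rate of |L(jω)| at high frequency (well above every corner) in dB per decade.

-20 dB/decade

With 1 zero and 2 poles, the high-frequency asymptotic slope is 20 × (1 − 2) = -20 dB/decade.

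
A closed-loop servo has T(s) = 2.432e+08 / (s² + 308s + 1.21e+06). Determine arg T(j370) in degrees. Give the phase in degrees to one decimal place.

-6.1°

∠[(j370)² + 308(j370) + 1.21e+06] = ∠[1.0731e+06 + j1.1396e+05] = 6.06°
∠T(j370) = −6.06° = -6.06°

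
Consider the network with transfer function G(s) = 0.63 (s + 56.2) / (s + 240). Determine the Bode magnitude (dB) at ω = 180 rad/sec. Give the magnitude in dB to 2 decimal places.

|j180 + 56.2| = √(180² + 56.2²) = 188.6
|j180 + 240| = √(180² + 240²) = 300
|G(j180)| = 0.63 × 188.6 / 300 = 0.396
20 log₁₀(0.396) = -8.046 dB

-8.05 dB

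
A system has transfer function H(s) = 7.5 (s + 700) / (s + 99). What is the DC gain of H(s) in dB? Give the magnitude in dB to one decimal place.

H(0) = 7.5 × 700 / 99 = 53.03
20 log₁₀(53.03) = 34.49 dB

34.5 dB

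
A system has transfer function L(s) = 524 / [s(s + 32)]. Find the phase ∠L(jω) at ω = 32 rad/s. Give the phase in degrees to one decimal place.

∠(j32 + 32) = arctan(32/32) = 45.00°
∠(j32) = 90.00°
∠L(j32) = − (45.00° + 90.00°) = -135.00°

-135.0°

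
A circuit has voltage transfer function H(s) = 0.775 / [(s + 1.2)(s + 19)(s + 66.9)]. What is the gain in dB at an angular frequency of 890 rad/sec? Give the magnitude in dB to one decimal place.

-179.2 dB

|j890 + 1.2| = √(890² + 1.2²) = 890
|j890 + 19| = √(890² + 19²) = 890.2
|j890 + 66.9| = √(890² + 66.9²) = 892.5
|H(j890)| = 0.775 / (890 × 890.2 × 892.5) = 1.096e-09
20 log₁₀(1.096e-09) = -179.20 dB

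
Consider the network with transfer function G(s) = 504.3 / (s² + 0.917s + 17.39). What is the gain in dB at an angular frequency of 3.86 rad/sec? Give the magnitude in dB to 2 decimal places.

41.33 dB

|(j3.86)² + 0.917(j3.86) + 17.39| = |2.4904 + j3.5396| = 4.328
|G(j3.86)| = 504.3 / 4.328 = 116.52
20 log₁₀(116.52) = 41.328 dB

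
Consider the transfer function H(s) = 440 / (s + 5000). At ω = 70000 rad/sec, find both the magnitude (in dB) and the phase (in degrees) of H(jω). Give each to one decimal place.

|j70000 + 5000| = √(70000² + 5000²) = 7.018e+04
|H(j70000)| = 440 / 7.018e+04 = 0.0062697
20 log₁₀(0.0062697) = -44.06 dB
∠(j70000 + 5000) = arctan(70000/5000) = 85.91°
∠H(j70000) = −85.91° = -85.91°

|H| = -44.1 dB, ∠H = -85.9°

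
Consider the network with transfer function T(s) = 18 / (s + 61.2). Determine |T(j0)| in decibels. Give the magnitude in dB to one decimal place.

T(0) = 18 / 61.2 = 0.29412
20 log₁₀(0.29412) = -10.63 dB

-10.6 dB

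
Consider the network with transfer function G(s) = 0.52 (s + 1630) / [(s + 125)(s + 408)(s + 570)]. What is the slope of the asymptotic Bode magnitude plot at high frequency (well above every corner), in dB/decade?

-40 dB/decade

With 1 zero and 3 poles, the high-frequency asymptotic slope is 20 × (1 − 3) = -40 dB/decade.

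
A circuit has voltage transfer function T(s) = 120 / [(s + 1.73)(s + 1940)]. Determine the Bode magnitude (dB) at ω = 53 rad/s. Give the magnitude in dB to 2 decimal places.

-58.67 dB

|j53 + 1.73| = √(53² + 1.73²) = 53.03
|j53 + 1940| = √(53² + 1940²) = 1941
|T(j53)| = 120 / (53.03 × 1941) = 0.001166
20 log₁₀(0.001166) = -58.666 dB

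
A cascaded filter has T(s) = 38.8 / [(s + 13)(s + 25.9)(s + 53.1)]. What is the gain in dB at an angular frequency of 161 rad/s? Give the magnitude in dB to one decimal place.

|j161 + 13| = √(161² + 13²) = 161.5
|j161 + 25.9| = √(161² + 25.9²) = 163.1
|j161 + 53.1| = √(161² + 53.1²) = 169.5
|T(j161)| = 38.8 / (161.5 × 163.1 × 169.5) = 8.6891e-06
20 log₁₀(8.6891e-06) = -101.22 dB

-101.2 dB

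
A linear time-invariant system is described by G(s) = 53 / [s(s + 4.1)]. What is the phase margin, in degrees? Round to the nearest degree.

31°

Gain crossover: |G(jω)| = 1 at ω ≈ 6.73 rad/s.
∠G(j6.73) = −90° − arctan(6.73/4.1) ≈ -148.64°
PM = 180° + (-148.64°) = 31.36°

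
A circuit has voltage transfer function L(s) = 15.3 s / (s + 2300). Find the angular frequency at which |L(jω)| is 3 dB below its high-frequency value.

2300 rad/s

For a single-pole high-pass, the −3 dB point is at the pole: ω = 2300 rad/s.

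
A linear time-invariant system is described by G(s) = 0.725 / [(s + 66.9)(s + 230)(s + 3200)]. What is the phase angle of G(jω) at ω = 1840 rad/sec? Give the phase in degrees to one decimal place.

-200.7°

∠(j1840 + 66.9) = arctan(1840/66.9) = 87.92°
∠(j1840 + 230) = arctan(1840/230) = 82.87°
∠(j1840 + 3200) = arctan(1840/3200) = 29.90°
∠G(j1840) = − (87.92° + 82.87° + 29.90°) = -200.69°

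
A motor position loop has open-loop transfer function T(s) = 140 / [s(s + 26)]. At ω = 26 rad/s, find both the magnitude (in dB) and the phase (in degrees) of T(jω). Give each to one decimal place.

|j26 + 26| = √(26² + 26²) = 36.77
|j26| = 26
|T(j26)| = 140 / (36.77 × 26) = 0.14644
20 log₁₀(0.14644) = -16.69 dB
∠(j26 + 26) = arctan(26/26) = 45.00°
∠(j26) = 90.00°
∠T(j26) = − (45.00° + 90.00°) = -135.00°

|T| = -16.7 dB, ∠T = -135.0°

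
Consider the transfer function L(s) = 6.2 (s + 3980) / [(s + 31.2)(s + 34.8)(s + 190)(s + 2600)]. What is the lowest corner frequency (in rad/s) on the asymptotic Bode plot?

Break frequencies occur at each pole and zero magnitude: 31.2 rad/s, 34.8 rad/s, 190 rad/s, 2600 rad/s, 3980 rad/s.
The lowest is 31.2 rad/s.

31.2 rad/s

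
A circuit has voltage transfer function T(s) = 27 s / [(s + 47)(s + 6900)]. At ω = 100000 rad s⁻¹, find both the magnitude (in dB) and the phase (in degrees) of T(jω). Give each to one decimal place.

|T| = -71.4 dB, ∠T = -86.0°

|j100000| = 1e+05
|j100000 + 47| = √(100000² + 47²) = 1e+05
|j100000 + 6900| = √(100000² + 6900²) = 1.002e+05
|T(j100000)| = 27 × 1e+05 / (1e+05 × 1.002e+05) = 0.00026936
20 log₁₀(0.00026936) = -71.39 dB
∠(j100000) = 90.00°
∠(j100000 + 47) = arctan(100000/47) = 89.97°
∠(j100000 + 6900) = arctan(100000/6900) = 86.05°
∠T(j100000) = 90.00° − (89.97° + 86.05°) = -86.03°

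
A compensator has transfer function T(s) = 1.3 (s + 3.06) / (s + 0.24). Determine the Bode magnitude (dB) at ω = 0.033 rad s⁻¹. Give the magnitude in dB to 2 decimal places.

24.31 dB

|j0.033 + 3.06| = √(0.033² + 3.06²) = 3.06
|j0.033 + 0.24| = √(0.033² + 0.24²) = 0.2423
|T(j0.033)| = 1.3 × 3.06 / 0.2423 = 16.421
20 log₁₀(16.421) = 24.308 dB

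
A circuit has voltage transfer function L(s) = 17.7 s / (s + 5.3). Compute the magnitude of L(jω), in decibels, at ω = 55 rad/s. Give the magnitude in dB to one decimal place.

24.9 dB

|j55| = 55
|j55 + 5.3| = √(55² + 5.3²) = 55.25
|L(j55)| = 17.7 × 55 / 55.25 = 17.618
20 log₁₀(17.618) = 24.92 dB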